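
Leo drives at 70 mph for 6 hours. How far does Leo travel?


Use the formula: distance = speed x time
Speed = 70 mph, Time = 6 hours
70 x 6 = 420 miles

420 miles


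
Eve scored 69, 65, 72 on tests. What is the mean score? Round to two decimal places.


Add the scores:
69 + 65 + 72 = 206
Divide by the number of tests:
206 / 3 = 68.6666... ≈ 68.67

68.67


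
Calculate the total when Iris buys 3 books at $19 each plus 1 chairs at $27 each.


Cost of books:
3 x $19 = $57
Cost of chairs:
1 x $27 = $27
Add both:
$57 + $27 = $84

$84


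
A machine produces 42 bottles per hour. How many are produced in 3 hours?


Production rate: 42 bottles per hour
Time: 3 hours
Total: 42 x 3 = 126 bottles

126 bottles


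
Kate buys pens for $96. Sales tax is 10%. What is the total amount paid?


Calculate the tax:
10% of $96 = $9.60
Add tax to price:
$96 + $9.60 = $105.60

$105.60


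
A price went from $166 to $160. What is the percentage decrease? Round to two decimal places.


Find the absolute change:
|160 - 166| = 6
Divide by original and multiply by 100:
6 / 166 x 100 = 3.6144...% ≈ 3.61%

3.61%


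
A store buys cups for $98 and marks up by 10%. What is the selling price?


Calculate the markup amount:
10% of $98 = $9.80
Add to cost:
$98 + $9.80 = $107.80

$107.80


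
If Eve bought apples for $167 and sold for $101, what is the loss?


Selling price = $101
Cost price = $167
Loss = cost price - selling price:
Loss = $167 - $101 = $66

$66


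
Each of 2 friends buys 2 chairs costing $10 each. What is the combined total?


Cost per person:
2 x $10 = $20
Group total:
2 x $20 = $40

$40


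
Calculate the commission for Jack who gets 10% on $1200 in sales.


Convert rate to decimal:
10% = 0.1
Multiply by sales:
$1200 x 0.1 = $120

$120


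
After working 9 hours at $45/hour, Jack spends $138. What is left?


Calculate earnings:
9 x $45 = $405
Subtract spending:
$405 - $138 = $267

$267


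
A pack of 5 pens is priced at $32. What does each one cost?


Total cost: $32
Number of items: 5
Unit price: $32 / 5 = $6.40

$6.40


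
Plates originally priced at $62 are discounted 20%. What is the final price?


Calculate the discount amount:
20% of $62 = $12.40
Subtract from original:
$62 - $12.40 = $49.60

$49.60


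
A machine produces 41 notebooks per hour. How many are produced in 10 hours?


Production rate: 41 notebooks per hour
Time: 10 hours
Total: 41 x 10 = 410 notebooks

410 notebooks


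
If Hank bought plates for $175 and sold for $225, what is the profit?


Selling price = $225
Cost price = $175
Profit = selling price - cost price:
Profit = $225 - $175 = $50

$50


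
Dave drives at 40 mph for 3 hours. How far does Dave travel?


Use the formula: distance = speed x time
Speed = 40 mph, Time = 3 hours
40 x 3 = 120 miles

120 miles


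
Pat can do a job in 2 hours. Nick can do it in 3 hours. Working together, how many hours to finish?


Pat's rate: 1/2 of the job per hour
Nick's rate: 1/3 of the job per hour
Combined rate: 1/2 + 1/3 = 5/6 per hour
Time = 1 / (5/6) = 6/5 = 1.2 hours

1.2 hours


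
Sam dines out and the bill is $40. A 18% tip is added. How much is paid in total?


Calculate the tip:
18% of $40 = $7.20
Add tip to meal cost:
$40 + $7.20 = $47.20

$47.20


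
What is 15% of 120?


Convert percentage to decimal:
15% = 0.15
Multiply:
120 x 0.15 = 18

18


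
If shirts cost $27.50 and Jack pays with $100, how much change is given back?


Start with the amount paid:
$100
Subtract the price:
$100 - $27.50 = $72.50

$72.50


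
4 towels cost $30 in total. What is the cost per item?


Total cost: $30
Number of items: 4
Unit price: $30 / 4 = $7.50

$7.50


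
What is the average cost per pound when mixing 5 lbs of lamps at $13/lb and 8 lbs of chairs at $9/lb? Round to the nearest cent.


Cost of lamps:
5 x $13 = $65
Cost of chairs:
8 x $9 = $72
Total cost: $65 + $72 = $137
Total weight: 13 lbs
Average: $137 / 13 = $10.5384... ≈ $10.54/lb

$10.54/lb


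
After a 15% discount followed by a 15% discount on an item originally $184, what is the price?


First discount:
15% of $184 = $27.60
Price after first discount:
$184 - $27.60 = $156.40
Second discount:
15% of $156.40 = $23.46
Final price:
$156.40 - $23.46 = $132.94

$132.94


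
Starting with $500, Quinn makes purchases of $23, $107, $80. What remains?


Add up expenses:
$23 + $107 + $80 = $210
Subtract from budget:
$500 - $210 = $290

$290


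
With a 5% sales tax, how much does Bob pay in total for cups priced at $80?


Calculate the tax:
5% of $80 = $4
Add tax to price:
$80 + $4 = $84

$84


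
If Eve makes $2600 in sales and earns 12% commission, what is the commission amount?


Convert rate to decimal:
12% = 0.12
Multiply by sales:
$2600 x 0.12 = $312

$312


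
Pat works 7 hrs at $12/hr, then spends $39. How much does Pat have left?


Calculate earnings:
7 x $12 = $84
Subtract spending:
$84 - $39 = $45

$45


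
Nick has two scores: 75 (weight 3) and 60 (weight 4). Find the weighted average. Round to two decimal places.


Weighted sum:
3 x 75 + 4 x 60 = 465
Total weight:
3 + 4 = 7
Weighted average:
465 / 7 = 66.4285... ≈ 66.43

66.43


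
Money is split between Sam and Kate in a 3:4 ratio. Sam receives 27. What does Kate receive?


Find the multiplier:
27 / 3 = 9
Apply to Kate's share:
4 x 9 = 36

36


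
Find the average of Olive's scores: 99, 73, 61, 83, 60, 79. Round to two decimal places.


Add the scores:
99 + 73 + 61 + 83 + 60 + 79 = 455
Divide by the number of tests:
455 / 6 = 75.8333... ≈ 75.83

75.83


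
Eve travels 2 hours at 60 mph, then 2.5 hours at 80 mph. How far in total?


Leg 1 distance:
60 x 2 = 120 miles
Leg 2 distance:
80 x 2.5 = 200 miles
Total distance:
120 + 200 = 320 miles

320 miles


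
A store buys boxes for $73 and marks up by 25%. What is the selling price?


Calculate the markup amount:
25% of $73 = $18.25
Add to cost:
$73 + $18.25 = $91.25

$91.25


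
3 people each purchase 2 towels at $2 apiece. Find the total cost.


Cost per person:
2 x $2 = $4
Group total:
3 x $4 = $12

$12


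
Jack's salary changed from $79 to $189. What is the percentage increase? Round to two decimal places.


Find the absolute change:
|189 - 79| = 110
Divide by original and multiply by 100:
110 / 79 x 100 = 139.2405...% ≈ 139.24%

139.24%


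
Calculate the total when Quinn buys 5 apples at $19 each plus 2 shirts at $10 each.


Cost of apples:
5 x $19 = $95
Cost of shirts:
2 x $10 = $20
Add both:
$95 + $20 = $115

$115


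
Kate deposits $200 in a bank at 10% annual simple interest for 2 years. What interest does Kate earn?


Use the formula I = P x R x T / 100
P x R x T = 200 x 10 x 2 = 4000
I = 4000 / 100 = $40

$40


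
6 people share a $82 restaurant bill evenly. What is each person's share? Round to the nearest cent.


Total bill: $82
Number of people: 6
Each pays: $82 / 6 = $13.6666... ≈ $13.67

$13.67


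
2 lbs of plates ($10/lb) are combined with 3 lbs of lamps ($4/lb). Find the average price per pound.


Cost of plates:
2 x $10 = $20
Cost of lamps:
3 x $4 = $12
Total cost: $20 + $12 = $32
Total weight: 5 lbs
Average: $32 / 5 = $6.40/lb

$6.40/lb


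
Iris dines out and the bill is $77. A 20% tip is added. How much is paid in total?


Calculate the tip:
20% of $77 = $15.40
Add tip to meal cost:
$77 + $15.40 = $92.40

$92.40


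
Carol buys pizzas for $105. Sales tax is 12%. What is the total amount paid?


Calculate the tax:
12% of $105 = $12.60
Add tax to price:
$105 + $12.60 = $117.60

$117.60


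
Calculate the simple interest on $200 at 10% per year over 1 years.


Use the formula I = P x R x T / 100
P x R x T = 200 x 10 x 1 = 2000
I = 2000 / 100 = $20

$20


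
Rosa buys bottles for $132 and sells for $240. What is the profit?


Selling price = $240
Cost price = $132
Profit = selling price - cost price:
Profit = $240 - $132 = $108

$108


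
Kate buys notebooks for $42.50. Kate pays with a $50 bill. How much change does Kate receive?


Start with the amount paid:
$50
Subtract the price:
$50 - $42.50 = $7.50

$7.50


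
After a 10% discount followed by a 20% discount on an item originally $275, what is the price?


First discount:
10% of $275 = $27.50
Price after first discount:
$275 - $27.50 = $247.50
Second discount:
20% of $247.50 = $49.50
Final price:
$247.50 - $49.50 = $198

$198


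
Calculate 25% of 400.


Convert percentage to decimal:
25% = 0.25
Multiply:
400 x 0.25 = 100

100


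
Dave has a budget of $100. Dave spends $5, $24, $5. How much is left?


Add up expenses:
$5 + $24 + $5 = $34
Subtract from budget:
$100 - $34 = $66

$66


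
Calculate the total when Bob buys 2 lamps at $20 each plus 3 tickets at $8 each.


Cost of lamps:
2 x $20 = $40
Cost of tickets:
3 x $8 = $24
Add both:
$40 + $24 = $64

$64


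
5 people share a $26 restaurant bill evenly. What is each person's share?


Total bill: $26
Number of people: 5
Each pays: $26 / 5 = $5.20

$5.20


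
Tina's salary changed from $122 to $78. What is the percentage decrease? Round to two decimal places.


Find the absolute change:
|78 - 122| = 44
Divide by original and multiply by 100:
44 / 122 x 100 = 36.0655...% ≈ 36.07%

36.07%


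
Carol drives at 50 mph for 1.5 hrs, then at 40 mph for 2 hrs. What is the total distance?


Leg 1 distance:
50 x 1.5 = 75 miles
Leg 2 distance:
40 x 2 = 80 miles
Total distance:
75 + 80 = 155 miles

155 miles


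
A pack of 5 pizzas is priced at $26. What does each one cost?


Total cost: $26
Number of items: 5
Unit price: $26 / 5 = $5.20

$5.20


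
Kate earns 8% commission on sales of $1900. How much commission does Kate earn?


Convert rate to decimal:
8% = 0.08
Multiply by sales:
$1900 x 0.08 = $152

$152


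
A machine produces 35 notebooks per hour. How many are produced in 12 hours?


Production rate: 35 notebooks per hour
Time: 12 hours
Total: 35 x 12 = 420 notebooks

420 notebooks


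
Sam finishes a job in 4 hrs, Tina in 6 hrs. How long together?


Sam's rate: 1/4 of the job per hour
Tina's rate: 1/6 of the job per hour
Combined rate: 1/4 + 1/6 = 5/12 per hour
Time = 1 / (5/12) = 12/5 = 2.4 hours

2.4 hours


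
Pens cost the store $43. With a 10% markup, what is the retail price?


Calculate the markup amount:
10% of $43 = $4.30
Add to cost:
$43 + $4.30 = $47.30

$47.30


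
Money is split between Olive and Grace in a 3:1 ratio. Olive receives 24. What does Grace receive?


Find the multiplier:
24 / 3 = 8
Apply to Grace's share:
1 x 8 = 8

8


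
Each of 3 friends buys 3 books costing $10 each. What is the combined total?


Cost per person:
3 x $10 = $30
Group total:
3 x $30 = $90

$90


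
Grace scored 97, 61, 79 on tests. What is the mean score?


Add the scores:
97 + 61 + 79 = 237
Divide by the number of tests:
237 / 3 = 79

79


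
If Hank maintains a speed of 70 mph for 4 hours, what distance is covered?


Use the formula: distance = speed x time
Speed = 70 mph, Time = 4 hours
70 x 4 = 280 miles

280 miles


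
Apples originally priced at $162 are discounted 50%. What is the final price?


Calculate the discount amount:
50% of $162 = $81
Subtract from original:
$162 - $81 = $81

$81


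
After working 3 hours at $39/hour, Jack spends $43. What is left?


Calculate earnings:
3 x $39 = $117
Subtract spending:
$117 - $43 = $74

$74


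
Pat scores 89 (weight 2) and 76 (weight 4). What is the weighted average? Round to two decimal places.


Weighted sum:
2 x 89 + 4 x 76 = 482
Total weight:
2 + 4 = 6
Weighted average:
482 / 6 = 80.3333... ≈ 80.33

80.33


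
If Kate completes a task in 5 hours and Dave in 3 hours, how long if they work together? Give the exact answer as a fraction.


Kate's rate: 1/5 of the job per hour
Dave's rate: 1/3 of the job per hour
Combined rate: 1/5 + 1/3 = 8/15 per hour
Time = 1 / (8/15) = 15/8 hours (≈ 1.88 hours)

15/8 hours


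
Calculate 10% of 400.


Convert percentage to decimal:
10% = 0.1
Multiply:
400 x 0.1 = 40

40


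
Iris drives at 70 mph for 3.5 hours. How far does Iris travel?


Use the formula: distance = speed x time
Speed = 70 mph, Time = 3.5 hours
70 x 3.5 = 245 miles

245 miles


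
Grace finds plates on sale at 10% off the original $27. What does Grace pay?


Calculate the discount amount:
10% of $27 = $2.70
Subtract from original:
$27 - $2.70 = $24.30

$24.30


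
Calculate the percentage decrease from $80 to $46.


Find the absolute change:
|46 - 80| = 34
Divide by original and multiply by 100:
34 / 80 x 100 = 42.5%

42.5%


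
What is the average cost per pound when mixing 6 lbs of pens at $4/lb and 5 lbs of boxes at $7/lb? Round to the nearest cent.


Cost of pens:
6 x $4 = $24
Cost of boxes:
5 x $7 = $35
Total cost: $24 + $35 = $59
Total weight: 11 lbs
Average: $59 / 11 = $5.3636... ≈ $5.36/lb

$5.36/lb


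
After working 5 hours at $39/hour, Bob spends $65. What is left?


Calculate earnings:
5 x $39 = $195
Subtract spending:
$195 - $65 = $130

$130


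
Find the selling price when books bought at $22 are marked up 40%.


Calculate the markup amount:
40% of $22 = $8.80
Add to cost:
$22 + $8.80 = $30.80

$30.80


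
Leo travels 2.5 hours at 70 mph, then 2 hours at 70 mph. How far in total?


Leg 1 distance:
70 x 2.5 = 175 miles
Leg 2 distance:
70 x 2 = 140 miles
Total distance:
175 + 140 = 315 miles

315 miles


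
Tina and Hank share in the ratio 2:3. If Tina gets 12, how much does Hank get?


Find the multiplier:
12 / 2 = 6
Apply to Hank's share:
3 x 6 = 18

18


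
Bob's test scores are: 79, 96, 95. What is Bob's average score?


Add the scores:
79 + 96 + 95 = 270
Divide by the number of tests:
270 / 3 = 90

90


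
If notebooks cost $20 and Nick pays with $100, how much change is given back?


Start with the amount paid:
$100
Subtract the price:
$100 - $20 = $80

$80


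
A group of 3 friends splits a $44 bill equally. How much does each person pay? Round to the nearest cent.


Total bill: $44
Number of people: 3
Each pays: $44 / 3 = $14.6666... ≈ $14.67

$14.67


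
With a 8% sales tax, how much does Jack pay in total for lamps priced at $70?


Calculate the tax:
8% of $70 = $5.60
Add tax to price:
$70 + $5.60 = $75.60

$75.60


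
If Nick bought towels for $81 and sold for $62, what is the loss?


Selling price = $62
Cost price = $81
Loss = cost price - selling price:
Loss = $81 - $62 = $19

$19


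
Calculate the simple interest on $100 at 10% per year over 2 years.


Use the formula I = P x R x T / 100
P x R x T = 100 x 10 x 2 = 2000
I = 2000 / 100 = $20

$20


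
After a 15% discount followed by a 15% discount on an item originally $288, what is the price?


First discount:
15% of $288 = $43.20
Price after first discount:
$288 - $43.20 = $244.80
Second discount:
15% of $244.80 = $36.72
Final price:
$244.80 - $36.72 = $208.08

$208.08


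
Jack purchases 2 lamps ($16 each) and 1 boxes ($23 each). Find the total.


Cost of lamps:
2 x $16 = $32
Cost of boxes:
1 x $23 = $23
Add both:
$32 + $23 = $55

$55


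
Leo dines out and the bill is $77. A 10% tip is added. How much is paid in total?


Calculate the tip:
10% of $77 = $7.70
Add tip to meal cost:
$77 + $7.70 = $84.70

$84.70


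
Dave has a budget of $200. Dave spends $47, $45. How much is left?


Add up expenses:
$47 + $45 = $92
Subtract from budget:
$200 - $92 = $108

$108


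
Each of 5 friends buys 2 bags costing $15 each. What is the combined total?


Cost per person:
2 x $15 = $30
Group total:
5 x $30 = $150

$150


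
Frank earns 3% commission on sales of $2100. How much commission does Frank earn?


Convert rate to decimal:
3% = 0.03
Multiply by sales:
$2100 x 0.03 = $63

$63


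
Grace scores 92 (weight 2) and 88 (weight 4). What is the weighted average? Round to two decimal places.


Weighted sum:
2 x 92 + 4 x 88 = 536
Total weight:
2 + 4 = 6
Weighted average:
536 / 6 = 89.3333... ≈ 89.33

89.33


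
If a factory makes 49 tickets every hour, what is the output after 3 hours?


Production rate: 49 tickets per hour
Time: 3 hours
Total: 49 x 3 = 147 tickets

147 tickets


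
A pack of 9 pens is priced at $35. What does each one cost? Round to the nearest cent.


Total cost: $35
Number of items: 9
Unit price: $35 / 9 = $3.8888... ≈ $3.89

$3.89


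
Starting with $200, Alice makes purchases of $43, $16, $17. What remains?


Add up expenses:
$43 + $16 + $17 = $76
Subtract from budget:
$200 - $76 = $124

$124


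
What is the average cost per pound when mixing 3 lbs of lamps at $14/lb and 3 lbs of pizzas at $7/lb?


Cost of lamps:
3 x $14 = $42
Cost of pizzas:
3 x $7 = $21
Total cost: $42 + $21 = $63
Total weight: 6 lbs
Average: $63 / 6 = $10.50/lb

$10.50/lb


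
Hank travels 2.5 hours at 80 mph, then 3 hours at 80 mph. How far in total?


Leg 1 distance:
80 x 2.5 = 200 miles
Leg 2 distance:
80 x 3 = 240 miles
Total distance:
200 + 240 = 440 miles

440 miles


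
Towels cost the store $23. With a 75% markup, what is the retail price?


Calculate the markup amount:
75% of $23 = $17.25
Add to cost:
$23 + $17.25 = $40.25

$40.25


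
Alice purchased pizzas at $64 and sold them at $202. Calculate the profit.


Selling price = $202
Cost price = $64
Profit = selling price - cost price:
Profit = $202 - $64 = $138

$138


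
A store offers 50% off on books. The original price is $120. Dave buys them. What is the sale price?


Calculate the discount amount:
50% of $120 = $60
Subtract from original:
$120 - $60 = $60

$60


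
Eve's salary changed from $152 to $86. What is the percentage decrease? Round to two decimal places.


Find the absolute change:
|86 - 152| = 66
Divide by original and multiply by 100:
66 / 152 x 100 = 43.4210...% ≈ 43.42%

43.42%


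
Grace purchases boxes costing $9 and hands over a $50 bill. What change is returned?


Start with the amount paid:
$50
Subtract the price:
$50 - $9 = $41

$41


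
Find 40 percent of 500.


Convert percentage to decimal:
40% = 0.4
Multiply:
500 x 0.4 = 200

200


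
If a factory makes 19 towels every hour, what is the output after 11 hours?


Production rate: 19 towels per hour
Time: 11 hours
Total: 19 x 11 = 209 towels

209 towels


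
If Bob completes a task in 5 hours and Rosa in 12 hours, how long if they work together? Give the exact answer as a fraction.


Bob's rate: 1/5 of the job per hour
Rosa's rate: 1/12 of the job per hour
Combined rate: 1/5 + 1/12 = 17/60 per hour
Time = 1 / (17/60) = 60/17 hours (≈ 3.53 hours)

60/17 hours


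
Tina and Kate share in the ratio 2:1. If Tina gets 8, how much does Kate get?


Find the multiplier:
8 / 2 = 4
Apply to Kate's share:
1 x 4 = 4

4


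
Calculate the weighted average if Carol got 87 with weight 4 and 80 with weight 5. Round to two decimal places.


Weighted sum:
4 x 87 + 5 x 80 = 748
Total weight:
4 + 5 = 9
Weighted average:
748 / 9 = 83.1111... ≈ 83.11

83.11


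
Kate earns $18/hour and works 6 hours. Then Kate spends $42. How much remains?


Calculate earnings:
6 x $18 = $108
Subtract spending:
$108 - $42 = $66

$66


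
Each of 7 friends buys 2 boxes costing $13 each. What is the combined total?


Cost per person:
2 x $13 = $26
Group total:
7 x $26 = $182

$182


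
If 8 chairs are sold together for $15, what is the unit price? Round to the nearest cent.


Total cost: $15
Number of items: 8
Unit price: $15 / 8 = $1.875 ≈ $1.88

$1.88


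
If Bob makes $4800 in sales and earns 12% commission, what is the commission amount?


Convert rate to decimal:
12% = 0.12
Multiply by sales:
$4800 x 0.12 = $576

$576


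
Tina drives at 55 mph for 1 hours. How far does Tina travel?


Use the formula: distance = speed x time
Speed = 55 mph, Time = 1 hours
55 x 1 = 55 miles

55 miles


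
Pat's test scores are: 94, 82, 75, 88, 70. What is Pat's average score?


Add the scores:
94 + 82 + 75 + 88 + 70 = 409
Divide by the number of tests:
409 / 5 = 81.8

81.8


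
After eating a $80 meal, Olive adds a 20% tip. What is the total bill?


Calculate the tip:
20% of $80 = $16
Add tip to meal cost:
$80 + $16 = $96

$96


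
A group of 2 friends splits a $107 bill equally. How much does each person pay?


Total bill: $107
Number of people: 2
Each pays: $107 / 2 = $53.50

$53.50


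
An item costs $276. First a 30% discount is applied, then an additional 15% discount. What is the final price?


First discount:
30% of $276 = $82.80
Price after first discount:
$276 - $82.80 = $193.20
Second discount:
15% of $193.20 = $28.98
Final price:
$193.20 - $28.98 = $164.22

$164.22


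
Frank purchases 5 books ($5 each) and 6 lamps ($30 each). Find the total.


Cost of books:
5 x $5 = $25
Cost of lamps:
6 x $30 = $180
Add both:
$25 + $180 = $205

$205


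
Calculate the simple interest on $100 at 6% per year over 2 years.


Use the formula I = P x R x T / 100
P x R x T = 100 x 6 x 2 = 1200
I = 1200 / 100 = $12

$12


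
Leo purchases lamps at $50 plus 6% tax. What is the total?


Calculate the tax:
6% of $50 = $3
Add tax to price:
$50 + $3 = $53

$53


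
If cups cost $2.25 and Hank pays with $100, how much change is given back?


Start with the amount paid:
$100
Subtract the price:
$100 - $2.25 = $97.75

$97.75


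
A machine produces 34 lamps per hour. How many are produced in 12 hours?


Production rate: 34 lamps per hour
Time: 12 hours
Total: 34 x 12 = 408 lamps

408 lamps


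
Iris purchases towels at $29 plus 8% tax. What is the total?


Calculate the tax:
8% of $29 = $2.32
Add tax to price:
$29 + $2.32 = $31.32

$31.32


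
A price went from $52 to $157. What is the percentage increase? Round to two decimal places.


Find the absolute change:
|157 - 52| = 105
Divide by original and multiply by 100:
105 / 52 x 100 = 201.9230...% ≈ 201.92%

201.92%


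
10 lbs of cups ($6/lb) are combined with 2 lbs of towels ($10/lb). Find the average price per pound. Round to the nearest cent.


Cost of cups:
10 x $6 = $60
Cost of towels:
2 x $10 = $20
Total cost: $60 + $20 = $80
Total weight: 12 lbs
Average: $80 / 12 = $6.6666... ≈ $6.67/lb

$6.67/lb


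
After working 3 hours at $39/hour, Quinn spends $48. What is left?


Calculate earnings:
3 x $39 = $117
Subtract spending:
$117 - $48 = $69

$69


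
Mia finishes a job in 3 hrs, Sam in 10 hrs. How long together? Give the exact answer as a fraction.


Mia's rate: 1/3 of the job per hour
Sam's rate: 1/10 of the job per hour
Combined rate: 1/3 + 1/10 = 13/30 per hour
Time = 1 / (13/30) = 30/13 hours (≈ 2.31 hours)

30/13 hours


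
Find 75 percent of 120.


Convert percentage to decimal:
75% = 0.75
Multiply:
120 x 0.75 = 90

90


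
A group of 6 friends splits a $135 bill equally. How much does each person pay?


Total bill: $135
Number of people: 6
Each pays: $135 / 6 = $22.50

$22.50


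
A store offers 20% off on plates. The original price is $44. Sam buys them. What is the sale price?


Calculate the discount amount:
20% of $44 = $8.80
Subtract from original:
$44 - $8.80 = $35.20

$35.20


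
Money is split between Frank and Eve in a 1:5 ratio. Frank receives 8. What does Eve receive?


Find the multiplier:
8 / 1 = 8
Apply to Eve's share:
5 x 8 = 40

40


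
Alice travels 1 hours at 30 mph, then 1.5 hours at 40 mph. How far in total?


Leg 1 distance:
30 x 1 = 30 miles
Leg 2 distance:
40 x 1.5 = 60 miles
Total distance:
30 + 60 = 90 miles

90 miles


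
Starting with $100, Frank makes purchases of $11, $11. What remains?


Add up expenses:
$11 + $11 = $22
Subtract from budget:
$100 - $22 = $78

$78


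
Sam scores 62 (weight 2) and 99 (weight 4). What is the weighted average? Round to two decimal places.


Weighted sum:
2 x 62 + 4 x 99 = 520
Total weight:
2 + 4 = 6
Weighted average:
520 / 6 = 86.6666... ≈ 86.67

86.67


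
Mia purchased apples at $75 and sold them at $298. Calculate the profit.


Selling price = $298
Cost price = $75
Profit = selling price - cost price:
Profit = $298 - $75 = $223

$223


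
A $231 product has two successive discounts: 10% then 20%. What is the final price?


First discount:
10% of $231 = $23.10
Price after first discount:
$231 - $23.10 = $207.90
Second discount:
20% of $207.90 = $41.58
Final price:
$207.90 - $41.58 = $166.32

$166.32


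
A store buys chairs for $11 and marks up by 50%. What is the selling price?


Calculate the markup amount:
50% of $11 = $5.50
Add to cost:
$11 + $5.50 = $16.50

$16.50


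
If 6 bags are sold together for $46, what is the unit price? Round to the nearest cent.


Total cost: $46
Number of items: 6
Unit price: $46 / 6 = $7.6666... ≈ $7.67

$7.67


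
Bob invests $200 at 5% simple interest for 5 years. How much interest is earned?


Use the formula I = P x R x T / 100
P x R x T = 200 x 5 x 5 = 5000
I = 5000 / 100 = $50

$50


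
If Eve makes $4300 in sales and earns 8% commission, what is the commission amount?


Convert rate to decimal:
8% = 0.08
Multiply by sales:
$4300 x 0.08 = $344

$344


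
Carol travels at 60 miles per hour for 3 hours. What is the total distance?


Use the formula: distance = speed x time
Speed = 60 mph, Time = 3 hours
60 x 3 = 180 miles

180 miles


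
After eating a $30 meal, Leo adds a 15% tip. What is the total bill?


Calculate the tip:
15% of $30 = $4.50
Add tip to meal cost:
$30 + $4.50 = $34.50

$34.50


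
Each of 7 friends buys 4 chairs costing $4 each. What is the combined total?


Cost per person:
4 x $4 = $16
Group total:
7 x $16 = $112

$112


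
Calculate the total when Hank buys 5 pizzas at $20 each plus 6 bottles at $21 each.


Cost of pizzas:
5 x $20 = $100
Cost of bottles:
6 x $21 = $126
Add both:
$100 + $126 = $226

$226


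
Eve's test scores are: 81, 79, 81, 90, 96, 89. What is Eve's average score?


Add the scores:
81 + 79 + 81 + 90 + 96 + 89 = 516
Divide by the number of tests:
516 / 6 = 86

86


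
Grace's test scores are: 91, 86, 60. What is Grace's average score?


Add the scores:
91 + 86 + 60 = 237
Divide by the number of tests:
237 / 3 = 79

79


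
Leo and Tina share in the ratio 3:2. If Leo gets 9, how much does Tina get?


Find the multiplier:
9 / 3 = 3
Apply to Tina's share:
2 x 3 = 6

6


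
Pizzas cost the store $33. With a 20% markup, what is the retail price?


Calculate the markup amount:
20% of $33 = $6.60
Add to cost:
$33 + $6.60 = $39.60

$39.60


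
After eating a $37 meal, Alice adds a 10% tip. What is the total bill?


Calculate the tip:
10% of $37 = $3.70
Add tip to meal cost:
$37 + $3.70 = $40.70

$40.70


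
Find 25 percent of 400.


Convert percentage to decimal:
25% = 0.25
Multiply:
400 x 0.25 = 100

100


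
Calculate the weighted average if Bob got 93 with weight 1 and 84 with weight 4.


Weighted sum:
1 x 93 + 4 x 84 = 429
Total weight:
1 + 4 = 5
Weighted average:
429 / 5 = 85.8

85.8


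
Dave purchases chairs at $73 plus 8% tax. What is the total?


Calculate the tax:
8% of $73 = $5.84
Add tax to price:
$73 + $5.84 = $78.84

$78.84


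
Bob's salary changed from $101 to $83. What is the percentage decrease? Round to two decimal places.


Find the absolute change:
|83 - 101| = 18
Divide by original and multiply by 100:
18 / 101 x 100 = 17.8217...% ≈ 17.82%

17.82%


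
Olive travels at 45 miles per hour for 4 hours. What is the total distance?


Use the formula: distance = speed x time
Speed = 45 mph, Time = 4 hours
45 x 4 = 180 miles

180 miles


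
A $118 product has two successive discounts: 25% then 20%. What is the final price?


First discount:
25% of $118 = $29.50
Price after first discount:
$118 - $29.50 = $88.50
Second discount:
20% of $88.50 = $17.70
Final price:
$88.50 - $17.70 = $70.80

$70.80


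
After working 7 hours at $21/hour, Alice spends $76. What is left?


Calculate earnings:
7 x $21 = $147
Subtract spending:
$147 - $76 = $71

$71


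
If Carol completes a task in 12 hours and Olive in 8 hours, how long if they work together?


Carol's rate: 1/12 of the job per hour
Olive's rate: 1/8 of the job per hour
Combined rate: 1/12 + 1/8 = 5/24 per hour
Time = 1 / (5/24) = 24/5 = 4.8 hours

4.8 hours


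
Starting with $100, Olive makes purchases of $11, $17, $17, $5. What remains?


Add up expenses:
$11 + $17 + $17 + $5 = $50
Subtract from budget:
$100 - $50 = $50

$50


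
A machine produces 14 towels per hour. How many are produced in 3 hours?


Production rate: 14 towels per hour
Time: 3 hours
Total: 14 x 3 = 42 towels

42 towels


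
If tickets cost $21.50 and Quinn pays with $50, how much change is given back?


Start with the amount paid:
$50
Subtract the price:
$50 - $21.50 = $28.50

$28.50


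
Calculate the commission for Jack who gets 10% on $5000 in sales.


Convert rate to decimal:
10% = 0.1
Multiply by sales:
$5000 x 0.1 = $500

$500


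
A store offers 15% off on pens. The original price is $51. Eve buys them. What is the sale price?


Calculate the discount amount:
15% of $51 = $7.65
Subtract from original:
$51 - $7.65 = $43.35

$43.35


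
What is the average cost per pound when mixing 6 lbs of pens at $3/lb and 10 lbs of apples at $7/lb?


Cost of pens:
6 x $3 = $18
Cost of apples:
10 x $7 = $70
Total cost: $18 + $70 = $88
Total weight: 16 lbs
Average: $88 / 16 = $5.50/lb

$5.50/lb


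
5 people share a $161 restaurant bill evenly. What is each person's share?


Total bill: $161
Number of people: 5
Each pays: $161 / 5 = $32.20

$32.20


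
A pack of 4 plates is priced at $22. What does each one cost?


Total cost: $22
Number of items: 4
Unit price: $22 / 4 = $5.50

$5.50


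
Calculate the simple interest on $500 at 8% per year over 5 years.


Use the formula I = P x R x T / 100
P x R x T = 500 x 8 x 5 = 20000
I = 20000 / 100 = $200

$200


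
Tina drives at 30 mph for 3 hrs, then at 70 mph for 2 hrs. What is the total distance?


Leg 1 distance:
30 x 3 = 90 miles
Leg 2 distance:
70 x 2 = 140 miles
Total distance:
90 + 140 = 230 miles

230 miles


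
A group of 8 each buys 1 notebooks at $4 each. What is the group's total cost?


Cost per person:
1 x $4 = $4
Group total:
8 x $4 = $32

$32


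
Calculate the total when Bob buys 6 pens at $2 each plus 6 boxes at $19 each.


Cost of pens:
6 x $2 = $12
Cost of boxes:
6 x $19 = $114
Add both:
$12 + $114 = $126

$126


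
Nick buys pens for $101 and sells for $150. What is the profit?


Selling price = $150
Cost price = $101
Profit = selling price - cost price:
Profit = $150 - $101 = $49

$49


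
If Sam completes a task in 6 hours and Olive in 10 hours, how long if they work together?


Sam's rate: 1/6 of the job per hour
Olive's rate: 1/10 of the job per hour
Combined rate: 1/6 + 1/10 = 4/15 per hour
Time = 1 / (4/15) = 15/4 = 3.75 hours

3.75 hours


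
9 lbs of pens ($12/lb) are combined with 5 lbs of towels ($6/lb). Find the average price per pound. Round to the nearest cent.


Cost of pens:
9 x $12 = $108
Cost of towels:
5 x $6 = $30
Total cost: $108 + $30 = $138
Total weight: 14 lbs
Average: $138 / 14 = $9.8571... ≈ $9.86/lb

$9.86/lb


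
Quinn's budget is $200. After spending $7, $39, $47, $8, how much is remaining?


Add up expenses:
$7 + $39 + $47 + $8 = $101
Subtract from budget:
$200 - $101 = $99

$99


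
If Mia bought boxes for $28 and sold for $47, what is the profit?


Selling price = $47
Cost price = $28
Profit = selling price - cost price:
Profit = $47 - $28 = $19

$19


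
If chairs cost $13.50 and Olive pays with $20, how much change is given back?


Start with the amount paid:
$20
Subtract the price:
$20 - $13.50 = $6.50

$6.50


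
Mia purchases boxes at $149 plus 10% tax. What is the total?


Calculate the tax:
10% of $149 = $14.90
Add tax to price:
$149 + $14.90 = $163.90

$163.90


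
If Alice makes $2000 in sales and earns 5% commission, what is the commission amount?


Convert rate to decimal:
5% = 0.05
Multiply by sales:
$2000 x 0.05 = $100

$100


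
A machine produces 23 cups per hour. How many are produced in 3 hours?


Production rate: 23 cups per hour
Time: 3 hours
Total: 23 x 3 = 69 cups

69 cups


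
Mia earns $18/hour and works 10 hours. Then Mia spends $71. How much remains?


Calculate earnings:
10 x $18 = $180
Subtract spending:
$180 - $71 = $109

$109


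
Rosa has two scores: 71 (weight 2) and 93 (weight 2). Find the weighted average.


Weighted sum:
2 x 71 + 2 x 93 = 328
Total weight:
2 + 2 = 4
Weighted average:
328 / 4 = 82

82


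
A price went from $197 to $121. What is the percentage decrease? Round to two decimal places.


Find the absolute change:
|121 - 197| = 76
Divide by original and multiply by 100:
76 / 197 x 100 = 38.5786...% ≈ 38.58%

38.58%


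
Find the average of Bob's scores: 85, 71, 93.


Add the scores:
85 + 71 + 93 = 249
Divide by the number of tests:
249 / 3 = 83

83


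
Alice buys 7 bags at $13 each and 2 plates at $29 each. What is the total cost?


Cost of bags:
7 x $13 = $91
Cost of plates:
2 x $29 = $58
Add both:
$91 + $58 = $149

$149


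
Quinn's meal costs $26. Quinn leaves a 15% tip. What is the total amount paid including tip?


Calculate the tip:
15% of $26 = $3.90
Add tip to meal cost:
$26 + $3.90 = $29.90

$29.90


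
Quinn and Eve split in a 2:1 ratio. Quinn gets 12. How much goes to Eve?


Find the multiplier:
12 / 2 = 6
Apply to Eve's share:
1 x 6 = 6

6


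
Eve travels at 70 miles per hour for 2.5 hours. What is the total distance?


Use the formula: distance = speed x time
Speed = 70 mph, Time = 2.5 hours
70 x 2.5 = 175 miles

175 miles


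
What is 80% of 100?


Convert percentage to decimal:
80% = 0.8
Multiply:
100 x 0.8 = 80

80


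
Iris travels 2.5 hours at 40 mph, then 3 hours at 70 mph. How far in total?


Leg 1 distance:
40 x 2.5 = 100 miles
Leg 2 distance:
70 x 3 = 210 miles
Total distance:
100 + 210 = 310 miles

310 miles


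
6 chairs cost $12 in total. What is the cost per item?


Total cost: $12
Number of items: 6
Unit price: $12 / 6 = $2

$2


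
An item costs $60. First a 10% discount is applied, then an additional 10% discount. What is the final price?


First discount:
10% of $60 = $6
Price after first discount:
$60 - $6 = $54
Second discount:
10% of $54 = $5.40
Final price:
$54 - $5.40 = $48.60

$48.60


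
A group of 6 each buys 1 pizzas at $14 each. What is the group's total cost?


Cost per person:
1 x $14 = $14
Group total:
6 x $14 = $84

$84


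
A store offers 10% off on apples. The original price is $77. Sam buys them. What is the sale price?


Calculate the discount amount:
10% of $77 = $7.70
Subtract from original:
$77 - $7.70 = $69.30

$69.30


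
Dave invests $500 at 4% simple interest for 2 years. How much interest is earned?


Use the formula I = P x R x T / 100
P x R x T = 500 x 4 x 2 = 4000
I = 4000 / 100 = $40

$40


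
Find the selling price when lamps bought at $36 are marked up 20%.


Calculate the markup amount:
20% of $36 = $7.20
Add to cost:
$36 + $7.20 = $43.20

$43.20


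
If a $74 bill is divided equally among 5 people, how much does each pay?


Total bill: $74
Number of people: 5
Each pays: $74 / 5 = $14.80

$14.80


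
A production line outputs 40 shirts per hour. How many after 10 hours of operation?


Production rate: 40 shirts per hour
Time: 10 hours
Total: 40 x 10 = 400 shirts

400 shirts


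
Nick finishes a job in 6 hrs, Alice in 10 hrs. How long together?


Nick's rate: 1/6 of the job per hour
Alice's rate: 1/10 of the job per hour
Combined rate: 1/6 + 1/10 = 4/15 per hour
Time = 1 / (4/15) = 15/4 = 3.75 hours

3.75 hours


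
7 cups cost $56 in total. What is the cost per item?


Total cost: $56
Number of items: 7
Unit price: $56 / 7 = $8

$8


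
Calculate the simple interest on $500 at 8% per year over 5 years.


Use the formula I = P x R x T / 100
P x R x T = 500 x 8 x 5 = 20000
I = 20000 / 100 = $200

$200


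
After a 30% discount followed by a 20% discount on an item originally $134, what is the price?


First discount:
30% of $134 = $40.20
Price after first discount:
$134 - $40.20 = $93.80
Second discount:
20% of $93.80 = $18.76
Final price:
$93.80 - $18.76 = $75.04

$75.04


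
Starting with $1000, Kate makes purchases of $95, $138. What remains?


Add up expenses:
$95 + $138 = $233
Subtract from budget:
$1000 - $233 = $767

$767


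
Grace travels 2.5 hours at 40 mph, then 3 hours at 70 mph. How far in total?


Leg 1 distance:
40 x 2.5 = 100 miles
Leg 2 distance:
70 x 3 = 210 miles
Total distance:
100 + 210 = 310 miles

310 miles


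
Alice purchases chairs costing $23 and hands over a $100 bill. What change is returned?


Start with the amount paid:
$100
Subtract the price:
$100 - $23 = $77

$77


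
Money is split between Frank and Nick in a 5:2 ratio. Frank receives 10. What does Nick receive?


Find the multiplier:
10 / 5 = 2
Apply to Nick's share:
2 x 2 = 4

4


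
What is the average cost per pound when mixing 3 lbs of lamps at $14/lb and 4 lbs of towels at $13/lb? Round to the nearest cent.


Cost of lamps:
3 x $14 = $42
Cost of towels:
4 x $13 = $52
Total cost: $42 + $52 = $94
Total weight: 7 lbs
Average: $94 / 7 = $13.4285... ≈ $13.43/lb

$13.43/lb


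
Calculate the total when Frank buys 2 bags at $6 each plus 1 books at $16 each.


Cost of bags:
2 x $6 = $12
Cost of books:
1 x $16 = $16
Add both:
$12 + $16 = $28

$28


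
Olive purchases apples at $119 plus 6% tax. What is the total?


Calculate the tax:
6% of $119 = $7.14
Add tax to price:
$119 + $7.14 = $126.14

$126.14


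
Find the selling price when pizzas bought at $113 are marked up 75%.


Calculate the markup amount:
75% of $113 = $84.75
Add to cost:
$113 + $84.75 = $197.75

$197.75


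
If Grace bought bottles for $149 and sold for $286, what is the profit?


Selling price = $286
Cost price = $149
Profit = selling price - cost price:
Profit = $286 - $149 = $137

$137


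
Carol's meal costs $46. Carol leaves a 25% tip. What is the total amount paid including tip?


Calculate the tip:
25% of $46 = $11.50
Add tip to meal cost:
$46 + $11.50 = $57.50

$57.50


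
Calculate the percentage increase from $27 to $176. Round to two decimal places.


Find the absolute change:
|176 - 27| = 149
Divide by original and multiply by 100:
149 / 27 x 100 = 551.8518...% ≈ 551.85%

551.85%


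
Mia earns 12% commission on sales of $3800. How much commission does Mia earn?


Convert rate to decimal:
12% = 0.12
Multiply by sales:
$3800 x 0.12 = $456

$456


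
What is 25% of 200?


Convert percentage to decimal:
25% = 0.25
Multiply:
200 x 0.25 = 50

50


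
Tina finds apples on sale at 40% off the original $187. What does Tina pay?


Calculate the discount amount:
40% of $187 = $74.80
Subtract from original:
$187 - $74.80 = $112.20

$112.20


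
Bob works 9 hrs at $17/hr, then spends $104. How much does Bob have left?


Calculate earnings:
9 x $17 = $153
Subtract spending:
$153 - $104 = $49

$49


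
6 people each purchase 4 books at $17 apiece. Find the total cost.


Cost per person:
4 x $17 = $68
Group total:
6 x $68 = $408

$408


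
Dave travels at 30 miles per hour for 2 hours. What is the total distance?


Use the formula: distance = speed x time
Speed = 30 mph, Time = 2 hours
30 x 2 = 60 miles

60 miles
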